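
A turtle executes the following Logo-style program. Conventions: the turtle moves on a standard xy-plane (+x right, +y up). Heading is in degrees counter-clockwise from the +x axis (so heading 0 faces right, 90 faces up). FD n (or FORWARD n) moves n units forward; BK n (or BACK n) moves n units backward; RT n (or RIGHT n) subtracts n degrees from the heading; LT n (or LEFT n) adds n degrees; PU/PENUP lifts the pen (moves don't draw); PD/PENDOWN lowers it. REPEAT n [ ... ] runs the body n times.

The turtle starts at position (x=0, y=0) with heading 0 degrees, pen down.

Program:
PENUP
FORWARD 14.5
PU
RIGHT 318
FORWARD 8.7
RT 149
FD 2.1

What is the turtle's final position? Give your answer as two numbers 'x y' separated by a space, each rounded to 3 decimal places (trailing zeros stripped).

Executing turtle program step by step:
Start: pos=(0,0), heading=0, pen down
PU: pen up
FD 14.5: (0,0) -> (14.5,0) [heading=0, move]
PU: pen up
RT 318: heading 0 -> 42
FD 8.7: (14.5,0) -> (20.965,5.821) [heading=42, move]
RT 149: heading 42 -> 253
FD 2.1: (20.965,5.821) -> (20.351,3.813) [heading=253, move]
Final: pos=(20.351,3.813), heading=253, 0 segment(s) drawn

Answer: 20.351 3.813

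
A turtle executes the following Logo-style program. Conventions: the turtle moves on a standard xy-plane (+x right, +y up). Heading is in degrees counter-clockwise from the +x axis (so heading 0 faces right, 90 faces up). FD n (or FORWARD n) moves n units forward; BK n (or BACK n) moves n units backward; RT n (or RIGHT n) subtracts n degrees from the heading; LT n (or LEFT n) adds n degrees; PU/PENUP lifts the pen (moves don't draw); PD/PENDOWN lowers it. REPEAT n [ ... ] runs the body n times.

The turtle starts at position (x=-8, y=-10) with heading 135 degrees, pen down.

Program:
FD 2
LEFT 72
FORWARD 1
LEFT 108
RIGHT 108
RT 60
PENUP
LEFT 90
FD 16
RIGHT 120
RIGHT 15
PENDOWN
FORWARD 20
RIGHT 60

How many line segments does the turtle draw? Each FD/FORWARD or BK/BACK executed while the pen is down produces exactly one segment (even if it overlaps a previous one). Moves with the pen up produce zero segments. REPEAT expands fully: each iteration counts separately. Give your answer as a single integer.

Executing turtle program step by step:
Start: pos=(-8,-10), heading=135, pen down
FD 2: (-8,-10) -> (-9.414,-8.586) [heading=135, draw]
LT 72: heading 135 -> 207
FD 1: (-9.414,-8.586) -> (-10.305,-9.04) [heading=207, draw]
LT 108: heading 207 -> 315
RT 108: heading 315 -> 207
RT 60: heading 207 -> 147
PU: pen up
LT 90: heading 147 -> 237
FD 16: (-10.305,-9.04) -> (-19.019,-22.459) [heading=237, move]
RT 120: heading 237 -> 117
RT 15: heading 117 -> 102
PD: pen down
FD 20: (-19.019,-22.459) -> (-23.178,-2.896) [heading=102, draw]
RT 60: heading 102 -> 42
Final: pos=(-23.178,-2.896), heading=42, 3 segment(s) drawn
Segments drawn: 3

Answer: 3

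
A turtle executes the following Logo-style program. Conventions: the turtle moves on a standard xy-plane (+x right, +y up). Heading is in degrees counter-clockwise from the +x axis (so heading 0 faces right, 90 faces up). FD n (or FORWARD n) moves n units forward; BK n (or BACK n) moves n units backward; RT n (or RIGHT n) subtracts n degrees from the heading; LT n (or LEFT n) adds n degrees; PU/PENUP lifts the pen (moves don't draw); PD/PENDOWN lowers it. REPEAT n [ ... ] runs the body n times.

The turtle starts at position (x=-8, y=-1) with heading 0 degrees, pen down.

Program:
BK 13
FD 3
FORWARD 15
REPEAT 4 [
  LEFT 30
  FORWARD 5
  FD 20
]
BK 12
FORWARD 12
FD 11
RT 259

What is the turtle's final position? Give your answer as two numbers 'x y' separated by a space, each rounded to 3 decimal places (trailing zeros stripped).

Answer: 13.151 89.328

Derivation:
Executing turtle program step by step:
Start: pos=(-8,-1), heading=0, pen down
BK 13: (-8,-1) -> (-21,-1) [heading=0, draw]
FD 3: (-21,-1) -> (-18,-1) [heading=0, draw]
FD 15: (-18,-1) -> (-3,-1) [heading=0, draw]
REPEAT 4 [
  -- iteration 1/4 --
  LT 30: heading 0 -> 30
  FD 5: (-3,-1) -> (1.33,1.5) [heading=30, draw]
  FD 20: (1.33,1.5) -> (18.651,11.5) [heading=30, draw]
  -- iteration 2/4 --
  LT 30: heading 30 -> 60
  FD 5: (18.651,11.5) -> (21.151,15.83) [heading=60, draw]
  FD 20: (21.151,15.83) -> (31.151,33.151) [heading=60, draw]
  -- iteration 3/4 --
  LT 30: heading 60 -> 90
  FD 5: (31.151,33.151) -> (31.151,38.151) [heading=90, draw]
  FD 20: (31.151,38.151) -> (31.151,58.151) [heading=90, draw]
  -- iteration 4/4 --
  LT 30: heading 90 -> 120
  FD 5: (31.151,58.151) -> (28.651,62.481) [heading=120, draw]
  FD 20: (28.651,62.481) -> (18.651,79.801) [heading=120, draw]
]
BK 12: (18.651,79.801) -> (24.651,69.409) [heading=120, draw]
FD 12: (24.651,69.409) -> (18.651,79.801) [heading=120, draw]
FD 11: (18.651,79.801) -> (13.151,89.328) [heading=120, draw]
RT 259: heading 120 -> 221
Final: pos=(13.151,89.328), heading=221, 14 segment(s) drawn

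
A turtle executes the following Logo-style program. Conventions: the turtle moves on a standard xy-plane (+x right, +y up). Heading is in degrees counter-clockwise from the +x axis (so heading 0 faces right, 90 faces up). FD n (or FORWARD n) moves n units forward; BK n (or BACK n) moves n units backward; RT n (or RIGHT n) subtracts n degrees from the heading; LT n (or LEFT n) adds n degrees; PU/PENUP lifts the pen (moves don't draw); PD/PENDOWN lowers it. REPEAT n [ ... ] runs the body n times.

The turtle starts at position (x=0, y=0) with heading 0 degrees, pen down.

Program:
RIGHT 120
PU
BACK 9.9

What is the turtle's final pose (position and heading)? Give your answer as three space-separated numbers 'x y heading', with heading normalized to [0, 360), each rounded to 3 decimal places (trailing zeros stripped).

Answer: 4.95 8.574 240

Derivation:
Executing turtle program step by step:
Start: pos=(0,0), heading=0, pen down
RT 120: heading 0 -> 240
PU: pen up
BK 9.9: (0,0) -> (4.95,8.574) [heading=240, move]
Final: pos=(4.95,8.574), heading=240, 0 segment(s) drawn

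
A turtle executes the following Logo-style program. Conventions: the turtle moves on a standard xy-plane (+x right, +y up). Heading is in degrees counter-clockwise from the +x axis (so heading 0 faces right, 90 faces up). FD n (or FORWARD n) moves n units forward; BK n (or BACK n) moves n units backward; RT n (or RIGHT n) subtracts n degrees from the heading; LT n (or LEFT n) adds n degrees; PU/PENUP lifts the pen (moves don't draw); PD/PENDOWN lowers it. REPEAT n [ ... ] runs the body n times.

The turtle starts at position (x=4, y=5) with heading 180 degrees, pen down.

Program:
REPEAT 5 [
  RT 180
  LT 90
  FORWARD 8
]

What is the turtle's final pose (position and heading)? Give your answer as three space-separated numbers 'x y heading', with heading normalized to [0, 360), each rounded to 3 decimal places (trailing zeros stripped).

Answer: 4 13 90

Derivation:
Executing turtle program step by step:
Start: pos=(4,5), heading=180, pen down
REPEAT 5 [
  -- iteration 1/5 --
  RT 180: heading 180 -> 0
  LT 90: heading 0 -> 90
  FD 8: (4,5) -> (4,13) [heading=90, draw]
  -- iteration 2/5 --
  RT 180: heading 90 -> 270
  LT 90: heading 270 -> 0
  FD 8: (4,13) -> (12,13) [heading=0, draw]
  -- iteration 3/5 --
  RT 180: heading 0 -> 180
  LT 90: heading 180 -> 270
  FD 8: (12,13) -> (12,5) [heading=270, draw]
  -- iteration 4/5 --
  RT 180: heading 270 -> 90
  LT 90: heading 90 -> 180
  FD 8: (12,5) -> (4,5) [heading=180, draw]
  -- iteration 5/5 --
  RT 180: heading 180 -> 0
  LT 90: heading 0 -> 90
  FD 8: (4,5) -> (4,13) [heading=90, draw]
]
Final: pos=(4,13), heading=90, 5 segment(s) drawn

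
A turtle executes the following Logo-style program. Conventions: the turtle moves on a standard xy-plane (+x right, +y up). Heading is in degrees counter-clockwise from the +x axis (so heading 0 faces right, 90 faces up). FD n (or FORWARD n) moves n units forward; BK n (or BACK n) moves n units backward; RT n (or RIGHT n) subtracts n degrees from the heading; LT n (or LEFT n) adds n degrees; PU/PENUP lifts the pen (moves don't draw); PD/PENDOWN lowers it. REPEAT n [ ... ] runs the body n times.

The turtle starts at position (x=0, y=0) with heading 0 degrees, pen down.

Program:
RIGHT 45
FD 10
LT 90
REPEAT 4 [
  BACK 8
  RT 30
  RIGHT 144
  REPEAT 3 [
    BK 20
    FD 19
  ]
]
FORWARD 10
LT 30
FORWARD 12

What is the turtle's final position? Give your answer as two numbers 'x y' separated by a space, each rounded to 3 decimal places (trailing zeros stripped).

Executing turtle program step by step:
Start: pos=(0,0), heading=0, pen down
RT 45: heading 0 -> 315
FD 10: (0,0) -> (7.071,-7.071) [heading=315, draw]
LT 90: heading 315 -> 45
REPEAT 4 [
  -- iteration 1/4 --
  BK 8: (7.071,-7.071) -> (1.414,-12.728) [heading=45, draw]
  RT 30: heading 45 -> 15
  RT 144: heading 15 -> 231
  REPEAT 3 [
    -- iteration 1/3 --
    BK 20: (1.414,-12.728) -> (14.001,2.815) [heading=231, draw]
    FD 19: (14.001,2.815) -> (2.044,-11.951) [heading=231, draw]
    -- iteration 2/3 --
    BK 20: (2.044,-11.951) -> (14.63,3.592) [heading=231, draw]
    FD 19: (14.63,3.592) -> (2.673,-11.174) [heading=231, draw]
    -- iteration 3/3 --
    BK 20: (2.673,-11.174) -> (15.259,4.369) [heading=231, draw]
    FD 19: (15.259,4.369) -> (3.302,-10.396) [heading=231, draw]
  ]
  -- iteration 2/4 --
  BK 8: (3.302,-10.396) -> (8.337,-4.179) [heading=231, draw]
  RT 30: heading 231 -> 201
  RT 144: heading 201 -> 57
  REPEAT 3 [
    -- iteration 1/3 --
    BK 20: (8.337,-4.179) -> (-2.556,-20.953) [heading=57, draw]
    FD 19: (-2.556,-20.953) -> (7.792,-5.018) [heading=57, draw]
    -- iteration 2/3 --
    BK 20: (7.792,-5.018) -> (-3.101,-21.791) [heading=57, draw]
    FD 19: (-3.101,-21.791) -> (7.247,-5.857) [heading=57, draw]
    -- iteration 3/3 --
    BK 20: (7.247,-5.857) -> (-3.645,-22.63) [heading=57, draw]
    FD 19: (-3.645,-22.63) -> (6.703,-6.695) [heading=57, draw]
  ]
  -- iteration 3/4 --
  BK 8: (6.703,-6.695) -> (2.346,-13.405) [heading=57, draw]
  RT 30: heading 57 -> 27
  RT 144: heading 27 -> 243
  REPEAT 3 [
    -- iteration 1/3 --
    BK 20: (2.346,-13.405) -> (11.426,4.415) [heading=243, draw]
    FD 19: (11.426,4.415) -> (2.8,-12.514) [heading=243, draw]
    -- iteration 2/3 --
    BK 20: (2.8,-12.514) -> (11.88,5.306) [heading=243, draw]
    FD 19: (11.88,5.306) -> (3.254,-11.623) [heading=243, draw]
    -- iteration 3/3 --
    BK 20: (3.254,-11.623) -> (12.333,6.197) [heading=243, draw]
    FD 19: (12.333,6.197) -> (3.708,-10.732) [heading=243, draw]
  ]
  -- iteration 4/4 --
  BK 8: (3.708,-10.732) -> (7.34,-3.604) [heading=243, draw]
  RT 30: heading 243 -> 213
  RT 144: heading 213 -> 69
  REPEAT 3 [
    -- iteration 1/3 --
    BK 20: (7.34,-3.604) -> (0.172,-22.275) [heading=69, draw]
    FD 19: (0.172,-22.275) -> (6.981,-4.537) [heading=69, draw]
    -- iteration 2/3 --
    BK 20: (6.981,-4.537) -> (-0.186,-23.209) [heading=69, draw]
    FD 19: (-0.186,-23.209) -> (6.623,-5.471) [heading=69, draw]
    -- iteration 3/3 --
    BK 20: (6.623,-5.471) -> (-0.544,-24.142) [heading=69, draw]
    FD 19: (-0.544,-24.142) -> (6.265,-6.404) [heading=69, draw]
  ]
]
FD 10: (6.265,-6.404) -> (9.848,2.931) [heading=69, draw]
LT 30: heading 69 -> 99
FD 12: (9.848,2.931) -> (7.971,14.784) [heading=99, draw]
Final: pos=(7.971,14.784), heading=99, 31 segment(s) drawn

Answer: 7.971 14.784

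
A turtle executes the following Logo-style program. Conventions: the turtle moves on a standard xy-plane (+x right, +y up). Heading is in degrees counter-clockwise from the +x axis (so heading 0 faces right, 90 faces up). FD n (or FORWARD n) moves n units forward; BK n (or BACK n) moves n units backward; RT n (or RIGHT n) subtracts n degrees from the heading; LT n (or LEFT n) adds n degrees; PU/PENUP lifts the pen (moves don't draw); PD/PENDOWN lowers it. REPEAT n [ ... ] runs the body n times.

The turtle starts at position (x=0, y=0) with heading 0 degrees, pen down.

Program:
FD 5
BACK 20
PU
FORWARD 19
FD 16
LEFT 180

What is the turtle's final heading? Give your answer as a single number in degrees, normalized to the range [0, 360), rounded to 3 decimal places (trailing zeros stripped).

Answer: 180

Derivation:
Executing turtle program step by step:
Start: pos=(0,0), heading=0, pen down
FD 5: (0,0) -> (5,0) [heading=0, draw]
BK 20: (5,0) -> (-15,0) [heading=0, draw]
PU: pen up
FD 19: (-15,0) -> (4,0) [heading=0, move]
FD 16: (4,0) -> (20,0) [heading=0, move]
LT 180: heading 0 -> 180
Final: pos=(20,0), heading=180, 2 segment(s) drawn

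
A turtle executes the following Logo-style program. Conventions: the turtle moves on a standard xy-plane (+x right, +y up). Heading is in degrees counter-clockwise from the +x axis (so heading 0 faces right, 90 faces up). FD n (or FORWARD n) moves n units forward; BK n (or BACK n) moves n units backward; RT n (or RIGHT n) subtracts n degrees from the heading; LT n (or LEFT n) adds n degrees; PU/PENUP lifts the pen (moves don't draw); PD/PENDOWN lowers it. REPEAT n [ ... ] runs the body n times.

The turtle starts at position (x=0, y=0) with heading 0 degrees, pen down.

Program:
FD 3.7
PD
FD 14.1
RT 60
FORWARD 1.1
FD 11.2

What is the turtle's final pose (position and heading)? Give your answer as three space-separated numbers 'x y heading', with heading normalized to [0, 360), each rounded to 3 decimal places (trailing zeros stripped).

Answer: 23.95 -10.652 300

Derivation:
Executing turtle program step by step:
Start: pos=(0,0), heading=0, pen down
FD 3.7: (0,0) -> (3.7,0) [heading=0, draw]
PD: pen down
FD 14.1: (3.7,0) -> (17.8,0) [heading=0, draw]
RT 60: heading 0 -> 300
FD 1.1: (17.8,0) -> (18.35,-0.953) [heading=300, draw]
FD 11.2: (18.35,-0.953) -> (23.95,-10.652) [heading=300, draw]
Final: pos=(23.95,-10.652), heading=300, 4 segment(s) drawn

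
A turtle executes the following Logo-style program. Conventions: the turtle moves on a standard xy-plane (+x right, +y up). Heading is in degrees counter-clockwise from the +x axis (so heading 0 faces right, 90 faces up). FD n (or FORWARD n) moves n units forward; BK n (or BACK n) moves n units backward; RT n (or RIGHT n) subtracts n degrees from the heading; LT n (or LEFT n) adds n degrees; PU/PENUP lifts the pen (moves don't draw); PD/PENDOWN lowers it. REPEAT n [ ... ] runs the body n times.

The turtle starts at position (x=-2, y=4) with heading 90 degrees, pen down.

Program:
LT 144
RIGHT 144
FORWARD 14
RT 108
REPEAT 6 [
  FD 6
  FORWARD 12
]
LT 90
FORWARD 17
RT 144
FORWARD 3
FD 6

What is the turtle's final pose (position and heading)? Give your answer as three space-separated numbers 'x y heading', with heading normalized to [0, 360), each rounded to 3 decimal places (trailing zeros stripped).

Answer: 108.749 -7.765 288

Derivation:
Executing turtle program step by step:
Start: pos=(-2,4), heading=90, pen down
LT 144: heading 90 -> 234
RT 144: heading 234 -> 90
FD 14: (-2,4) -> (-2,18) [heading=90, draw]
RT 108: heading 90 -> 342
REPEAT 6 [
  -- iteration 1/6 --
  FD 6: (-2,18) -> (3.706,16.146) [heading=342, draw]
  FD 12: (3.706,16.146) -> (15.119,12.438) [heading=342, draw]
  -- iteration 2/6 --
  FD 6: (15.119,12.438) -> (20.825,10.584) [heading=342, draw]
  FD 12: (20.825,10.584) -> (32.238,6.875) [heading=342, draw]
  -- iteration 3/6 --
  FD 6: (32.238,6.875) -> (37.944,5.021) [heading=342, draw]
  FD 12: (37.944,5.021) -> (49.357,1.313) [heading=342, draw]
  -- iteration 4/6 --
  FD 6: (49.357,1.313) -> (55.063,-0.541) [heading=342, draw]
  FD 12: (55.063,-0.541) -> (66.476,-4.249) [heading=342, draw]
  -- iteration 5/6 --
  FD 6: (66.476,-4.249) -> (72.182,-6.103) [heading=342, draw]
  FD 12: (72.182,-6.103) -> (83.595,-9.812) [heading=342, draw]
  -- iteration 6/6 --
  FD 6: (83.595,-9.812) -> (89.301,-11.666) [heading=342, draw]
  FD 12: (89.301,-11.666) -> (100.714,-15.374) [heading=342, draw]
]
LT 90: heading 342 -> 72
FD 17: (100.714,-15.374) -> (105.967,0.794) [heading=72, draw]
RT 144: heading 72 -> 288
FD 3: (105.967,0.794) -> (106.894,-2.059) [heading=288, draw]
FD 6: (106.894,-2.059) -> (108.749,-7.765) [heading=288, draw]
Final: pos=(108.749,-7.765), heading=288, 16 segment(s) drawn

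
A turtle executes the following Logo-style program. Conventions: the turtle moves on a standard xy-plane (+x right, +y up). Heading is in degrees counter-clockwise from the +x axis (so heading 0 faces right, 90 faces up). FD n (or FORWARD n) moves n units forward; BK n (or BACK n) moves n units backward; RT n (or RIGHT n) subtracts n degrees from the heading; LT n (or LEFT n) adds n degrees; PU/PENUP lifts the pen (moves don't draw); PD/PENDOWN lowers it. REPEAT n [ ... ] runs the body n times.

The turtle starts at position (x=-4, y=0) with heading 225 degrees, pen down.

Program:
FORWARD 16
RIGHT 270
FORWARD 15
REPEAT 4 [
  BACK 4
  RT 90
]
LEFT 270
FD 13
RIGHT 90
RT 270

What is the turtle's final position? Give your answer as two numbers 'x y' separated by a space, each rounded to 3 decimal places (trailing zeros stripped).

Executing turtle program step by step:
Start: pos=(-4,0), heading=225, pen down
FD 16: (-4,0) -> (-15.314,-11.314) [heading=225, draw]
RT 270: heading 225 -> 315
FD 15: (-15.314,-11.314) -> (-4.707,-21.92) [heading=315, draw]
REPEAT 4 [
  -- iteration 1/4 --
  BK 4: (-4.707,-21.92) -> (-7.536,-19.092) [heading=315, draw]
  RT 90: heading 315 -> 225
  -- iteration 2/4 --
  BK 4: (-7.536,-19.092) -> (-4.707,-16.263) [heading=225, draw]
  RT 90: heading 225 -> 135
  -- iteration 3/4 --
  BK 4: (-4.707,-16.263) -> (-1.879,-19.092) [heading=135, draw]
  RT 90: heading 135 -> 45
  -- iteration 4/4 --
  BK 4: (-1.879,-19.092) -> (-4.707,-21.92) [heading=45, draw]
  RT 90: heading 45 -> 315
]
LT 270: heading 315 -> 225
FD 13: (-4.707,-21.92) -> (-13.899,-31.113) [heading=225, draw]
RT 90: heading 225 -> 135
RT 270: heading 135 -> 225
Final: pos=(-13.899,-31.113), heading=225, 7 segment(s) drawn

Answer: -13.899 -31.113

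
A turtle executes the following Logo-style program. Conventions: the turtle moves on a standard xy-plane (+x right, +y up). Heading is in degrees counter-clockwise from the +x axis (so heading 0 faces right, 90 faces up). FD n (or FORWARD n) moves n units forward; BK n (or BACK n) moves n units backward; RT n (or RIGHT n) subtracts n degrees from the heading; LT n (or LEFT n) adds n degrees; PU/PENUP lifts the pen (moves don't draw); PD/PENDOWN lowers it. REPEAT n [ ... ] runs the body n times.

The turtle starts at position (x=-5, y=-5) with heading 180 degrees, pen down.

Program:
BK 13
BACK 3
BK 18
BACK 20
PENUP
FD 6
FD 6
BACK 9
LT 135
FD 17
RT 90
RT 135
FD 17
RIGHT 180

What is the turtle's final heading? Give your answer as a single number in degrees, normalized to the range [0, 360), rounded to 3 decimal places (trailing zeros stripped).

Answer: 270

Derivation:
Executing turtle program step by step:
Start: pos=(-5,-5), heading=180, pen down
BK 13: (-5,-5) -> (8,-5) [heading=180, draw]
BK 3: (8,-5) -> (11,-5) [heading=180, draw]
BK 18: (11,-5) -> (29,-5) [heading=180, draw]
BK 20: (29,-5) -> (49,-5) [heading=180, draw]
PU: pen up
FD 6: (49,-5) -> (43,-5) [heading=180, move]
FD 6: (43,-5) -> (37,-5) [heading=180, move]
BK 9: (37,-5) -> (46,-5) [heading=180, move]
LT 135: heading 180 -> 315
FD 17: (46,-5) -> (58.021,-17.021) [heading=315, move]
RT 90: heading 315 -> 225
RT 135: heading 225 -> 90
FD 17: (58.021,-17.021) -> (58.021,-0.021) [heading=90, move]
RT 180: heading 90 -> 270
Final: pos=(58.021,-0.021), heading=270, 4 segment(s) drawn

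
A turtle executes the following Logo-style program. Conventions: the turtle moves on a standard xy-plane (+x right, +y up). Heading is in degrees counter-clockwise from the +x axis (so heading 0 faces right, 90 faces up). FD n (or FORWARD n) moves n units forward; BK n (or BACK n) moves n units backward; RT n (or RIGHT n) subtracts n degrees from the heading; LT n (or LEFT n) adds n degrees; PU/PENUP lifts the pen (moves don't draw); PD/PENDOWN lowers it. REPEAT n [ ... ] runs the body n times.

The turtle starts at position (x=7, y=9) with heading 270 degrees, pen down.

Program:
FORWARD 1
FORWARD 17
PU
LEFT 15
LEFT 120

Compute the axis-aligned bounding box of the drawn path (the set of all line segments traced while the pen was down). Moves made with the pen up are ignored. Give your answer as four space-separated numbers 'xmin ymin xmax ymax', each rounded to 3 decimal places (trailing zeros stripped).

Executing turtle program step by step:
Start: pos=(7,9), heading=270, pen down
FD 1: (7,9) -> (7,8) [heading=270, draw]
FD 17: (7,8) -> (7,-9) [heading=270, draw]
PU: pen up
LT 15: heading 270 -> 285
LT 120: heading 285 -> 45
Final: pos=(7,-9), heading=45, 2 segment(s) drawn

Segment endpoints: x in {7, 7}, y in {-9, 8, 9}
xmin=7, ymin=-9, xmax=7, ymax=9

Answer: 7 -9 7 9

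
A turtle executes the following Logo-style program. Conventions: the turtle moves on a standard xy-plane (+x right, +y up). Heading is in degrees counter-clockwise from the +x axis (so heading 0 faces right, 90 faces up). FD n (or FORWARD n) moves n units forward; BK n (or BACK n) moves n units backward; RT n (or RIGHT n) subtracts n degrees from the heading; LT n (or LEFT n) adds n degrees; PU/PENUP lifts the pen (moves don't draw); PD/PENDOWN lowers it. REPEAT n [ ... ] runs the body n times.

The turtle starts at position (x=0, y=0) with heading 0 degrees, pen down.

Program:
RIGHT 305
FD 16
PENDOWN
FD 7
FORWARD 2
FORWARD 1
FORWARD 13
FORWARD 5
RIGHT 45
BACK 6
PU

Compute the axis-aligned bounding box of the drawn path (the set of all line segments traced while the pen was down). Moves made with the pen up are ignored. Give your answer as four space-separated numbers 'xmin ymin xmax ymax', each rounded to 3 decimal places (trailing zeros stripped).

Answer: 0 0 25.237 36.043

Derivation:
Executing turtle program step by step:
Start: pos=(0,0), heading=0, pen down
RT 305: heading 0 -> 55
FD 16: (0,0) -> (9.177,13.106) [heading=55, draw]
PD: pen down
FD 7: (9.177,13.106) -> (13.192,18.84) [heading=55, draw]
FD 2: (13.192,18.84) -> (14.339,20.479) [heading=55, draw]
FD 1: (14.339,20.479) -> (14.913,21.298) [heading=55, draw]
FD 13: (14.913,21.298) -> (22.369,31.947) [heading=55, draw]
FD 5: (22.369,31.947) -> (25.237,36.043) [heading=55, draw]
RT 45: heading 55 -> 10
BK 6: (25.237,36.043) -> (19.329,35.001) [heading=10, draw]
PU: pen up
Final: pos=(19.329,35.001), heading=10, 7 segment(s) drawn

Segment endpoints: x in {0, 9.177, 13.192, 14.339, 14.913, 19.329, 22.369, 25.237}, y in {0, 13.106, 18.84, 20.479, 21.298, 31.947, 35.001, 36.043}
xmin=0, ymin=0, xmax=25.237, ymax=36.043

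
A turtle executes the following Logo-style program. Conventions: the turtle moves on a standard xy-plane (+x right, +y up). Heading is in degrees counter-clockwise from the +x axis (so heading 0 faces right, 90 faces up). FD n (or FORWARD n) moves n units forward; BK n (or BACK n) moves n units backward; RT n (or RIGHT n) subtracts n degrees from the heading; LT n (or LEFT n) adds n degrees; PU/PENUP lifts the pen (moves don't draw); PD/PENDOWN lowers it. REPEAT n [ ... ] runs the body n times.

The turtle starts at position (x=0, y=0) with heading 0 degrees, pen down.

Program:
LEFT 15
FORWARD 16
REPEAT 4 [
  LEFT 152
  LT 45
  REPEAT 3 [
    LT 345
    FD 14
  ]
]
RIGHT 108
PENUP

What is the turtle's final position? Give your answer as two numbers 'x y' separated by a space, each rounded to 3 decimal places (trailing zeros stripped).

Executing turtle program step by step:
Start: pos=(0,0), heading=0, pen down
LT 15: heading 0 -> 15
FD 16: (0,0) -> (15.455,4.141) [heading=15, draw]
REPEAT 4 [
  -- iteration 1/4 --
  LT 152: heading 15 -> 167
  LT 45: heading 167 -> 212
  REPEAT 3 [
    -- iteration 1/3 --
    LT 345: heading 212 -> 197
    FD 14: (15.455,4.141) -> (2.067,0.048) [heading=197, draw]
    -- iteration 2/3 --
    LT 345: heading 197 -> 182
    FD 14: (2.067,0.048) -> (-11.925,-0.441) [heading=182, draw]
    -- iteration 3/3 --
    LT 345: heading 182 -> 167
    FD 14: (-11.925,-0.441) -> (-25.566,2.709) [heading=167, draw]
  ]
  -- iteration 2/4 --
  LT 152: heading 167 -> 319
  LT 45: heading 319 -> 4
  REPEAT 3 [
    -- iteration 1/3 --
    LT 345: heading 4 -> 349
    FD 14: (-25.566,2.709) -> (-11.823,0.037) [heading=349, draw]
    -- iteration 2/3 --
    LT 345: heading 349 -> 334
    FD 14: (-11.823,0.037) -> (0.76,-6.1) [heading=334, draw]
    -- iteration 3/3 --
    LT 345: heading 334 -> 319
    FD 14: (0.76,-6.1) -> (11.326,-15.285) [heading=319, draw]
  ]
  -- iteration 3/4 --
  LT 152: heading 319 -> 111
  LT 45: heading 111 -> 156
  REPEAT 3 [
    -- iteration 1/3 --
    LT 345: heading 156 -> 141
    FD 14: (11.326,-15.285) -> (0.446,-6.474) [heading=141, draw]
    -- iteration 2/3 --
    LT 345: heading 141 -> 126
    FD 14: (0.446,-6.474) -> (-7.783,4.852) [heading=126, draw]
    -- iteration 3/3 --
    LT 345: heading 126 -> 111
    FD 14: (-7.783,4.852) -> (-12.8,17.922) [heading=111, draw]
  ]
  -- iteration 4/4 --
  LT 152: heading 111 -> 263
  LT 45: heading 263 -> 308
  REPEAT 3 [
    -- iteration 1/3 --
    LT 345: heading 308 -> 293
    FD 14: (-12.8,17.922) -> (-7.33,5.035) [heading=293, draw]
    -- iteration 2/3 --
    LT 345: heading 293 -> 278
    FD 14: (-7.33,5.035) -> (-5.382,-8.829) [heading=278, draw]
    -- iteration 3/3 --
    LT 345: heading 278 -> 263
    FD 14: (-5.382,-8.829) -> (-7.088,-22.724) [heading=263, draw]
  ]
]
RT 108: heading 263 -> 155
PU: pen up
Final: pos=(-7.088,-22.724), heading=155, 13 segment(s) drawn

Answer: -7.088 -22.724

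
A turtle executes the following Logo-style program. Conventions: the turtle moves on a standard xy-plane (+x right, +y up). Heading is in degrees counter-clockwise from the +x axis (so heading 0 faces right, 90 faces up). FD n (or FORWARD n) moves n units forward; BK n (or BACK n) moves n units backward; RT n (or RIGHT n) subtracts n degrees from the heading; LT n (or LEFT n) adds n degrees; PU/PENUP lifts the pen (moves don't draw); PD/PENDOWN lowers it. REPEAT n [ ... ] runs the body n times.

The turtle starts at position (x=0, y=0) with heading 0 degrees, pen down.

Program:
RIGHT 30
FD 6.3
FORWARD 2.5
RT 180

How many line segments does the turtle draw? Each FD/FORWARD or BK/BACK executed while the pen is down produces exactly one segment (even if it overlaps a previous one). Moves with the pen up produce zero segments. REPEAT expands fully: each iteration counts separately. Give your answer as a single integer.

Executing turtle program step by step:
Start: pos=(0,0), heading=0, pen down
RT 30: heading 0 -> 330
FD 6.3: (0,0) -> (5.456,-3.15) [heading=330, draw]
FD 2.5: (5.456,-3.15) -> (7.621,-4.4) [heading=330, draw]
RT 180: heading 330 -> 150
Final: pos=(7.621,-4.4), heading=150, 2 segment(s) drawn
Segments drawn: 2

Answer: 2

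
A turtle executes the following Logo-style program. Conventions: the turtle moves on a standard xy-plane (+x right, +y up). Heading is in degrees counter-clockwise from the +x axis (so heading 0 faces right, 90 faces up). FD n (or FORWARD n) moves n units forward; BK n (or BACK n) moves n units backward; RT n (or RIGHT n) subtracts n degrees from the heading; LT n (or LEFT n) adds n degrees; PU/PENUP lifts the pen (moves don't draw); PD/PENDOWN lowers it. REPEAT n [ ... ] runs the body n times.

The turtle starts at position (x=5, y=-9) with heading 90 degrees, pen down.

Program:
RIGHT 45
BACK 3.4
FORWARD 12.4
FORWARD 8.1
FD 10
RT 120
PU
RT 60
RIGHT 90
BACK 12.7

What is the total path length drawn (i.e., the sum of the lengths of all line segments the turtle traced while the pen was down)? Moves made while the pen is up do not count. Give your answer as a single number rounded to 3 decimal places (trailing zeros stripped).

Executing turtle program step by step:
Start: pos=(5,-9), heading=90, pen down
RT 45: heading 90 -> 45
BK 3.4: (5,-9) -> (2.596,-11.404) [heading=45, draw]
FD 12.4: (2.596,-11.404) -> (11.364,-2.636) [heading=45, draw]
FD 8.1: (11.364,-2.636) -> (17.092,3.092) [heading=45, draw]
FD 10: (17.092,3.092) -> (24.163,10.163) [heading=45, draw]
RT 120: heading 45 -> 285
PU: pen up
RT 60: heading 285 -> 225
RT 90: heading 225 -> 135
BK 12.7: (24.163,10.163) -> (33.143,1.182) [heading=135, move]
Final: pos=(33.143,1.182), heading=135, 4 segment(s) drawn

Segment lengths:
  seg 1: (5,-9) -> (2.596,-11.404), length = 3.4
  seg 2: (2.596,-11.404) -> (11.364,-2.636), length = 12.4
  seg 3: (11.364,-2.636) -> (17.092,3.092), length = 8.1
  seg 4: (17.092,3.092) -> (24.163,10.163), length = 10
Total = 33.9

Answer: 33.9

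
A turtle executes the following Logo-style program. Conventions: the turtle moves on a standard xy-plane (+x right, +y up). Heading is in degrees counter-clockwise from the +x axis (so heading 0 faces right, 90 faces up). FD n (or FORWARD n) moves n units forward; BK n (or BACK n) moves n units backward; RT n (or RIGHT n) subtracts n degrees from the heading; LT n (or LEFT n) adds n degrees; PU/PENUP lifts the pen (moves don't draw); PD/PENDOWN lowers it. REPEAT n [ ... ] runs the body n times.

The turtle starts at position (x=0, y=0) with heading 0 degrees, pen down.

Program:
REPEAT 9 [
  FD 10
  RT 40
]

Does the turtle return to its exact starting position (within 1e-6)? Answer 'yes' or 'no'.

Executing turtle program step by step:
Start: pos=(0,0), heading=0, pen down
REPEAT 9 [
  -- iteration 1/9 --
  FD 10: (0,0) -> (10,0) [heading=0, draw]
  RT 40: heading 0 -> 320
  -- iteration 2/9 --
  FD 10: (10,0) -> (17.66,-6.428) [heading=320, draw]
  RT 40: heading 320 -> 280
  -- iteration 3/9 --
  FD 10: (17.66,-6.428) -> (19.397,-16.276) [heading=280, draw]
  RT 40: heading 280 -> 240
  -- iteration 4/9 --
  FD 10: (19.397,-16.276) -> (14.397,-24.936) [heading=240, draw]
  RT 40: heading 240 -> 200
  -- iteration 5/9 --
  FD 10: (14.397,-24.936) -> (5,-28.356) [heading=200, draw]
  RT 40: heading 200 -> 160
  -- iteration 6/9 --
  FD 10: (5,-28.356) -> (-4.397,-24.936) [heading=160, draw]
  RT 40: heading 160 -> 120
  -- iteration 7/9 --
  FD 10: (-4.397,-24.936) -> (-9.397,-16.276) [heading=120, draw]
  RT 40: heading 120 -> 80
  -- iteration 8/9 --
  FD 10: (-9.397,-16.276) -> (-7.66,-6.428) [heading=80, draw]
  RT 40: heading 80 -> 40
  -- iteration 9/9 --
  FD 10: (-7.66,-6.428) -> (0,0) [heading=40, draw]
  RT 40: heading 40 -> 0
]
Final: pos=(0,0), heading=0, 9 segment(s) drawn

Start position: (0, 0)
Final position: (0, 0)
Distance = 0; < 1e-6 -> CLOSED

Answer: yes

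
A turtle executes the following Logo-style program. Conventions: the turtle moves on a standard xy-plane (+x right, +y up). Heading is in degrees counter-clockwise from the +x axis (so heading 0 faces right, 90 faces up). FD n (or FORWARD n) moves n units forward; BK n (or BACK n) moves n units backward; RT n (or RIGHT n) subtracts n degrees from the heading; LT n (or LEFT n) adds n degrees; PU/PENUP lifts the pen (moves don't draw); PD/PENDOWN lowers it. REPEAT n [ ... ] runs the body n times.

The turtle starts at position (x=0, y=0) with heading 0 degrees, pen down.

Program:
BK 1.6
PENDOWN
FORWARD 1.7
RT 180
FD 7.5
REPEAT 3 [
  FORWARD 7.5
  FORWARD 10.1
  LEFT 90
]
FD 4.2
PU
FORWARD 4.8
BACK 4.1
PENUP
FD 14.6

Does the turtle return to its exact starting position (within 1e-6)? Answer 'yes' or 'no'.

Executing turtle program step by step:
Start: pos=(0,0), heading=0, pen down
BK 1.6: (0,0) -> (-1.6,0) [heading=0, draw]
PD: pen down
FD 1.7: (-1.6,0) -> (0.1,0) [heading=0, draw]
RT 180: heading 0 -> 180
FD 7.5: (0.1,0) -> (-7.4,0) [heading=180, draw]
REPEAT 3 [
  -- iteration 1/3 --
  FD 7.5: (-7.4,0) -> (-14.9,0) [heading=180, draw]
  FD 10.1: (-14.9,0) -> (-25,0) [heading=180, draw]
  LT 90: heading 180 -> 270
  -- iteration 2/3 --
  FD 7.5: (-25,0) -> (-25,-7.5) [heading=270, draw]
  FD 10.1: (-25,-7.5) -> (-25,-17.6) [heading=270, draw]
  LT 90: heading 270 -> 0
  -- iteration 3/3 --
  FD 7.5: (-25,-17.6) -> (-17.5,-17.6) [heading=0, draw]
  FD 10.1: (-17.5,-17.6) -> (-7.4,-17.6) [heading=0, draw]
  LT 90: heading 0 -> 90
]
FD 4.2: (-7.4,-17.6) -> (-7.4,-13.4) [heading=90, draw]
PU: pen up
FD 4.8: (-7.4,-13.4) -> (-7.4,-8.6) [heading=90, move]
BK 4.1: (-7.4,-8.6) -> (-7.4,-12.7) [heading=90, move]
PU: pen up
FD 14.6: (-7.4,-12.7) -> (-7.4,1.9) [heading=90, move]
Final: pos=(-7.4,1.9), heading=90, 10 segment(s) drawn

Start position: (0, 0)
Final position: (-7.4, 1.9)
Distance = 7.64; >= 1e-6 -> NOT closed

Answer: no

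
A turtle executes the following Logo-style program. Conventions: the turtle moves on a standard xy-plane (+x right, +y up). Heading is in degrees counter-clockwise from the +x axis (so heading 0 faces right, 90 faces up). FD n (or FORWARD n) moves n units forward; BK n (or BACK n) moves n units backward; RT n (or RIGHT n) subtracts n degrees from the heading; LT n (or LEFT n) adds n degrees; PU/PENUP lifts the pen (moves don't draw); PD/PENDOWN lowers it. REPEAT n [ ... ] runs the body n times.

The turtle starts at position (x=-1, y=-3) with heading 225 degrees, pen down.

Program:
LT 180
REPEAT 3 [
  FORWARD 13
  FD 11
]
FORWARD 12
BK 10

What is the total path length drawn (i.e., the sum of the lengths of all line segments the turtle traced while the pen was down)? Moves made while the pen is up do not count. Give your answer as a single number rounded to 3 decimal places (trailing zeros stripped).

Answer: 94

Derivation:
Executing turtle program step by step:
Start: pos=(-1,-3), heading=225, pen down
LT 180: heading 225 -> 45
REPEAT 3 [
  -- iteration 1/3 --
  FD 13: (-1,-3) -> (8.192,6.192) [heading=45, draw]
  FD 11: (8.192,6.192) -> (15.971,13.971) [heading=45, draw]
  -- iteration 2/3 --
  FD 13: (15.971,13.971) -> (25.163,23.163) [heading=45, draw]
  FD 11: (25.163,23.163) -> (32.941,30.941) [heading=45, draw]
  -- iteration 3/3 --
  FD 13: (32.941,30.941) -> (42.134,40.134) [heading=45, draw]
  FD 11: (42.134,40.134) -> (49.912,47.912) [heading=45, draw]
]
FD 12: (49.912,47.912) -> (58.397,56.397) [heading=45, draw]
BK 10: (58.397,56.397) -> (51.326,49.326) [heading=45, draw]
Final: pos=(51.326,49.326), heading=45, 8 segment(s) drawn

Segment lengths:
  seg 1: (-1,-3) -> (8.192,6.192), length = 13
  seg 2: (8.192,6.192) -> (15.971,13.971), length = 11
  seg 3: (15.971,13.971) -> (25.163,23.163), length = 13
  seg 4: (25.163,23.163) -> (32.941,30.941), length = 11
  seg 5: (32.941,30.941) -> (42.134,40.134), length = 13
  seg 6: (42.134,40.134) -> (49.912,47.912), length = 11
  seg 7: (49.912,47.912) -> (58.397,56.397), length = 12
  seg 8: (58.397,56.397) -> (51.326,49.326), length = 10
Total = 94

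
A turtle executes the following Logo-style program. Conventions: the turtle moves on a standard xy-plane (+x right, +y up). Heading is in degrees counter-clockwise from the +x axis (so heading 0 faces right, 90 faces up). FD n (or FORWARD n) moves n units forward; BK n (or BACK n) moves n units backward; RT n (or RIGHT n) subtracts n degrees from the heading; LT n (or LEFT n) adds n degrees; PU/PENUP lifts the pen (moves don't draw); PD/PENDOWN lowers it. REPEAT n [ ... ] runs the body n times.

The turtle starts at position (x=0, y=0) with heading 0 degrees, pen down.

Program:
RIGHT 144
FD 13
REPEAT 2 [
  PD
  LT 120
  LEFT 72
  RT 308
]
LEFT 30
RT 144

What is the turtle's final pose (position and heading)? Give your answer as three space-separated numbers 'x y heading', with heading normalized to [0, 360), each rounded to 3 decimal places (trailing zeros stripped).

Answer: -10.517 -7.641 230

Derivation:
Executing turtle program step by step:
Start: pos=(0,0), heading=0, pen down
RT 144: heading 0 -> 216
FD 13: (0,0) -> (-10.517,-7.641) [heading=216, draw]
REPEAT 2 [
  -- iteration 1/2 --
  PD: pen down
  LT 120: heading 216 -> 336
  LT 72: heading 336 -> 48
  RT 308: heading 48 -> 100
  -- iteration 2/2 --
  PD: pen down
  LT 120: heading 100 -> 220
  LT 72: heading 220 -> 292
  RT 308: heading 292 -> 344
]
LT 30: heading 344 -> 14
RT 144: heading 14 -> 230
Final: pos=(-10.517,-7.641), heading=230, 1 segment(s) drawn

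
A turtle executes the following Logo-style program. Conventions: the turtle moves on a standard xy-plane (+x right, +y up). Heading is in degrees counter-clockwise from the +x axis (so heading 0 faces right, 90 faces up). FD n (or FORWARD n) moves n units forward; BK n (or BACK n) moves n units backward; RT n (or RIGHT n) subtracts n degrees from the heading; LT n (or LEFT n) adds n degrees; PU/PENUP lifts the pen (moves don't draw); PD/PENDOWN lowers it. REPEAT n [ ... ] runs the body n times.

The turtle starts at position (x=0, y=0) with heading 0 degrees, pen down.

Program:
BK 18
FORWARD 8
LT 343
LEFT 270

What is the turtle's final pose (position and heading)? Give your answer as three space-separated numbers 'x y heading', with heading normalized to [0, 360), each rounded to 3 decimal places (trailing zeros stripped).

Executing turtle program step by step:
Start: pos=(0,0), heading=0, pen down
BK 18: (0,0) -> (-18,0) [heading=0, draw]
FD 8: (-18,0) -> (-10,0) [heading=0, draw]
LT 343: heading 0 -> 343
LT 270: heading 343 -> 253
Final: pos=(-10,0), heading=253, 2 segment(s) drawn

Answer: -10 0 253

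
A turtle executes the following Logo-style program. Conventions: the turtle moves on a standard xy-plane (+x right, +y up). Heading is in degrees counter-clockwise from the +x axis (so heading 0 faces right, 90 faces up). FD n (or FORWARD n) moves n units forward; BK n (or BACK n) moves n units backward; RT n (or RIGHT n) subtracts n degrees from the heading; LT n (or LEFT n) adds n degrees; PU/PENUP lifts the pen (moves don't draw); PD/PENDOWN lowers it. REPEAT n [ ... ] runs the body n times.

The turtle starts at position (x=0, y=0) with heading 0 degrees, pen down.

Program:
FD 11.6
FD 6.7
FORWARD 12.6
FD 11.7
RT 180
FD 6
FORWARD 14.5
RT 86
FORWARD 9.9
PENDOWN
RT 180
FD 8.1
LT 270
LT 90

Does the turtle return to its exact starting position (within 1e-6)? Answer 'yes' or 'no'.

Executing turtle program step by step:
Start: pos=(0,0), heading=0, pen down
FD 11.6: (0,0) -> (11.6,0) [heading=0, draw]
FD 6.7: (11.6,0) -> (18.3,0) [heading=0, draw]
FD 12.6: (18.3,0) -> (30.9,0) [heading=0, draw]
FD 11.7: (30.9,0) -> (42.6,0) [heading=0, draw]
RT 180: heading 0 -> 180
FD 6: (42.6,0) -> (36.6,0) [heading=180, draw]
FD 14.5: (36.6,0) -> (22.1,0) [heading=180, draw]
RT 86: heading 180 -> 94
FD 9.9: (22.1,0) -> (21.409,9.876) [heading=94, draw]
PD: pen down
RT 180: heading 94 -> 274
FD 8.1: (21.409,9.876) -> (21.974,1.796) [heading=274, draw]
LT 270: heading 274 -> 184
LT 90: heading 184 -> 274
Final: pos=(21.974,1.796), heading=274, 8 segment(s) drawn

Start position: (0, 0)
Final position: (21.974, 1.796)
Distance = 22.048; >= 1e-6 -> NOT closed

Answer: no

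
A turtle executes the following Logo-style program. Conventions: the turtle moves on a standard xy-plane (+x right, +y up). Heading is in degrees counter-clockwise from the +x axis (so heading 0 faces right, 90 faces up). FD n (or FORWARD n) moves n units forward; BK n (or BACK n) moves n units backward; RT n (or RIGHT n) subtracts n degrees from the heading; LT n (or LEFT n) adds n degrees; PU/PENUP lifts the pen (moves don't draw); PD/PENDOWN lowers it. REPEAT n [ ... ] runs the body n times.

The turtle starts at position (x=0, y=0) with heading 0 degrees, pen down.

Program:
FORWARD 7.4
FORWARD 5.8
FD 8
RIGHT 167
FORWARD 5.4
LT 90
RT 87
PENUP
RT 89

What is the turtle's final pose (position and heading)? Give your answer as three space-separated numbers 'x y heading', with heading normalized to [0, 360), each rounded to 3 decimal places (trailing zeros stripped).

Answer: 15.938 -1.215 107

Derivation:
Executing turtle program step by step:
Start: pos=(0,0), heading=0, pen down
FD 7.4: (0,0) -> (7.4,0) [heading=0, draw]
FD 5.8: (7.4,0) -> (13.2,0) [heading=0, draw]
FD 8: (13.2,0) -> (21.2,0) [heading=0, draw]
RT 167: heading 0 -> 193
FD 5.4: (21.2,0) -> (15.938,-1.215) [heading=193, draw]
LT 90: heading 193 -> 283
RT 87: heading 283 -> 196
PU: pen up
RT 89: heading 196 -> 107
Final: pos=(15.938,-1.215), heading=107, 4 segment(s) drawn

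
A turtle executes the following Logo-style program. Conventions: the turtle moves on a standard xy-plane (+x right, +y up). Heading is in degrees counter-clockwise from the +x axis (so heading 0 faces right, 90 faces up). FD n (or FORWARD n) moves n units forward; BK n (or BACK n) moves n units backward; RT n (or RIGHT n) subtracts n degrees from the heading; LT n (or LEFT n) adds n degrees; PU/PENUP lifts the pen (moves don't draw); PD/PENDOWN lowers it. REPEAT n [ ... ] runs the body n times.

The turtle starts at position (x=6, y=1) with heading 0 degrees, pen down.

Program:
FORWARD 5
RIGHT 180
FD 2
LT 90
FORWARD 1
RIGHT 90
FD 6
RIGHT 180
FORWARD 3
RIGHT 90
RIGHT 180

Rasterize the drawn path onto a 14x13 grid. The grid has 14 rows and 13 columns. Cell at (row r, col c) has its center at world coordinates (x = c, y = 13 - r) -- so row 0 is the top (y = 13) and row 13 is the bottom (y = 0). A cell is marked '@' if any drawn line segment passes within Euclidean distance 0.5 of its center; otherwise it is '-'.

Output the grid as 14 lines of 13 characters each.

Answer: -------------
-------------
-------------
-------------
-------------
-------------
-------------
-------------
-------------
-------------
-------------
-------------
------@@@@@@-
---@@@@@@@---

Derivation:
Segment 0: (6,1) -> (11,1)
Segment 1: (11,1) -> (9,1)
Segment 2: (9,1) -> (9,-0)
Segment 3: (9,-0) -> (3,-0)
Segment 4: (3,-0) -> (6,-0)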